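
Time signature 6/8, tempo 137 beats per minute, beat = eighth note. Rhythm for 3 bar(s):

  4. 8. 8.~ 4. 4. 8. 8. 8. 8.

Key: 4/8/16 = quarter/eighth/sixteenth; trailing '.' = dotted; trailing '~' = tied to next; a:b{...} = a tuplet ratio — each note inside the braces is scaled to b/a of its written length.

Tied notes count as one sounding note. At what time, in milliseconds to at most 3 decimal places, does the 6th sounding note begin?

1. 0.0ms @ 0 + 1313.869ms (3)
2. 1313.869ms @ 3 + 656.934ms (3/2)
3. 1970.803ms @ 9/2 + 1970.803ms (9/2)
4. 3941.606ms @ 9 + 1313.869ms (3)
5. 5255.474ms @ 12 + 656.934ms (3/2)
6. 5912.409ms @ 27/2 + 656.934ms (3/2)
7. 6569.343ms @ 15 + 656.934ms (3/2)
8. 7226.277ms @ 33/2 + 656.934ms (3/2)

note 6 onset = 27/2b = 5912.409ms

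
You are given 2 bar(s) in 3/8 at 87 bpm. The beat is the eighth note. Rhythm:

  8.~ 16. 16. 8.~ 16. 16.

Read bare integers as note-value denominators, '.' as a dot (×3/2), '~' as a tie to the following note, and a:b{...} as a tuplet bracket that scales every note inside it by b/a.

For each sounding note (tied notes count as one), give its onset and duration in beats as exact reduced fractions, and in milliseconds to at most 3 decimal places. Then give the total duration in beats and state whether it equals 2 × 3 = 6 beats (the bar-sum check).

1) 0.0ms=0b +1551.724ms=9/4b
2) 1551.724ms=9/4b +517.241ms=3/4b
3) 2068.966ms=3b +1551.724ms=9/4b
4) 3620.69ms=21/4b +517.241ms=3/4b
Σ=6b of 6 (87bpm 3/8) — PASS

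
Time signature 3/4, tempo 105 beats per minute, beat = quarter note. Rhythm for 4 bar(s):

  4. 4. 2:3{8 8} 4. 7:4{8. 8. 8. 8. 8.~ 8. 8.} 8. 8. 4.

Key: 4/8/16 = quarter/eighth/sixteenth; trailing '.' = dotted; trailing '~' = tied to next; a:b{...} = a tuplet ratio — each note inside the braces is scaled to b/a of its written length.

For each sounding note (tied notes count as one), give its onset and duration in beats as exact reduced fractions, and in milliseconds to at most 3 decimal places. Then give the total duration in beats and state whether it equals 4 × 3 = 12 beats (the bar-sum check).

1) 0.0ms=0b +857.143ms=3/2b
2) 857.143ms=3/2b +857.143ms=3/2b
3) 1714.286ms=3b +428.571ms=3/4b
4) 2142.857ms=15/4b +428.571ms=3/4b
5) 2571.429ms=9/2b +857.143ms=3/2b
6) 3428.571ms=6b +244.898ms=3/7b
7) 3673.469ms=45/7b +244.898ms=3/7b
8) 3918.367ms=48/7b +244.898ms=3/7b
9) 4163.265ms=51/7b +244.898ms=3/7b
10) 4408.163ms=54/7b +489.796ms=6/7b
11) 4897.959ms=60/7b +244.898ms=3/7b
12) 5142.857ms=9b +428.571ms=3/4b
13) 5571.429ms=39/4b +428.571ms=3/4b
14) 6000.0ms=21/2b +857.143ms=3/2b
Σ=12b of 12 (105bpm 3/4) — PASS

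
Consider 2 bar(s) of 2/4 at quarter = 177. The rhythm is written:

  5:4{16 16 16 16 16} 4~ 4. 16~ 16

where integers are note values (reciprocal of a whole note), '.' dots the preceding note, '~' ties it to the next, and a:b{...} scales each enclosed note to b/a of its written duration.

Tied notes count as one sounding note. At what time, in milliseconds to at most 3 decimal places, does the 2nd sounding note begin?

1. 0.0ms @ 0 + 67.797ms (1/5)
2. 67.797ms @ 1/5 + 67.797ms (1/5)
3. 135.593ms @ 2/5 + 67.797ms (1/5)
4. 203.39ms @ 3/5 + 67.797ms (1/5)
5. 271.186ms @ 4/5 + 67.797ms (1/5)
6. 338.983ms @ 1 + 847.458ms (5/2)
7. 1186.441ms @ 7/2 + 169.492ms (1/2)

note 2 onset = 1/5b = 67.797ms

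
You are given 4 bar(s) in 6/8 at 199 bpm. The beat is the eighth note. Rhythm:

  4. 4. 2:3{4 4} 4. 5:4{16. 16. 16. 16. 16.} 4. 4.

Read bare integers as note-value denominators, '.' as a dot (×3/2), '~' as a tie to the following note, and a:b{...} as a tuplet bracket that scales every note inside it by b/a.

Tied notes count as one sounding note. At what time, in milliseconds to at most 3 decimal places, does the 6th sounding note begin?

note 6 onset = 15b = 4522.613ms

1. 0.0ms @ 0 + 904.523ms (3)
2. 904.523ms @ 3 + 904.523ms (3)
3. 1809.045ms @ 6 + 904.523ms (3)
4. 2713.568ms @ 9 + 904.523ms (3)
5. 3618.09ms @ 12 + 904.523ms (3)
6. 4522.613ms @ 15 + 180.905ms (3/5)
7. 4703.518ms @ 78/5 + 180.905ms (3/5)
8. 4884.422ms @ 81/5 + 180.905ms (3/5)
9. 5065.327ms @ 84/5 + 180.905ms (3/5)
10. 5246.231ms @ 87/5 + 180.905ms (3/5)
11. 5427.136ms @ 18 + 904.523ms (3)
12. 6331.658ms @ 21 + 904.523ms (3)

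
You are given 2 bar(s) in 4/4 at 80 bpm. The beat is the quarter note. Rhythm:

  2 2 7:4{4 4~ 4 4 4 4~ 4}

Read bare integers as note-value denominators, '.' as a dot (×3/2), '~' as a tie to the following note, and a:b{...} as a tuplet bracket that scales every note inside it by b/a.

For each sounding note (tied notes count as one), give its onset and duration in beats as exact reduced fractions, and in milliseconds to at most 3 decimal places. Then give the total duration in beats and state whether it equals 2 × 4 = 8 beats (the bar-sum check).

1) 0.0ms=0b +1500.0ms=2b
2) 1500.0ms=2b +1500.0ms=2b
3) 3000.0ms=4b +428.571ms=4/7b
4) 3428.571ms=32/7b +857.143ms=8/7b
5) 4285.714ms=40/7b +428.571ms=4/7b
6) 4714.286ms=44/7b +428.571ms=4/7b
7) 5142.857ms=48/7b +857.143ms=8/7b
Σ=8b of 8 (80bpm 4/4) — PASS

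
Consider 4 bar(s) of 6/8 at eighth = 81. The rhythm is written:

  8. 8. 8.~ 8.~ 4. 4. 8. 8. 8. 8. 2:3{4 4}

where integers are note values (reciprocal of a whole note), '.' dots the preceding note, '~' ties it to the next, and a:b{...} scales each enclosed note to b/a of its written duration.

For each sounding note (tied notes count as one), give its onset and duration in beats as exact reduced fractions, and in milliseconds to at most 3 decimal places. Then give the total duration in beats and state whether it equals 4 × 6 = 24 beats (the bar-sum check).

1) 0.0ms=0b +1111.111ms=3/2b
2) 1111.111ms=3/2b +1111.111ms=3/2b
3) 2222.222ms=3b +4444.444ms=6b
4) 6666.667ms=9b +2222.222ms=3b
5) 8888.889ms=12b +1111.111ms=3/2b
6) 10000.0ms=27/2b +1111.111ms=3/2b
7) 11111.111ms=15b +1111.111ms=3/2b
8) 12222.222ms=33/2b +1111.111ms=3/2b
9) 13333.333ms=18b +2222.222ms=3b
10) 15555.556ms=21b +2222.222ms=3b
Σ=24b of 24 (81bpm 6/8) — PASS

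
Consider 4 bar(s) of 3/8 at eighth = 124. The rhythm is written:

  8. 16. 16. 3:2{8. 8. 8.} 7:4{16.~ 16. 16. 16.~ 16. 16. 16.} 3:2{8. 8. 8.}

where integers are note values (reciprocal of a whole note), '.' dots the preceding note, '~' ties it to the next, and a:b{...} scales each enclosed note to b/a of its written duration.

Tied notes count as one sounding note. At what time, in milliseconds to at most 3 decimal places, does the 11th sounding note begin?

note 11 onset = 60/7b = 4147.465ms

1. 0.0ms @ 0 + 725.806ms (3/2)
2. 725.806ms @ 3/2 + 362.903ms (3/4)
3. 1088.71ms @ 9/4 + 362.903ms (3/4)
4. 1451.613ms @ 3 + 483.871ms (1)
5. 1935.484ms @ 4 + 483.871ms (1)
6. 2419.355ms @ 5 + 483.871ms (1)
7. 2903.226ms @ 6 + 414.747ms (6/7)
8. 3317.972ms @ 48/7 + 207.373ms (3/7)
9. 3525.346ms @ 51/7 + 414.747ms (6/7)
10. 3940.092ms @ 57/7 + 207.373ms (3/7)
11. 4147.465ms @ 60/7 + 207.373ms (3/7)
12. 4354.839ms @ 9 + 483.871ms (1)
13. 4838.71ms @ 10 + 483.871ms (1)
14. 5322.581ms @ 11 + 483.871ms (1)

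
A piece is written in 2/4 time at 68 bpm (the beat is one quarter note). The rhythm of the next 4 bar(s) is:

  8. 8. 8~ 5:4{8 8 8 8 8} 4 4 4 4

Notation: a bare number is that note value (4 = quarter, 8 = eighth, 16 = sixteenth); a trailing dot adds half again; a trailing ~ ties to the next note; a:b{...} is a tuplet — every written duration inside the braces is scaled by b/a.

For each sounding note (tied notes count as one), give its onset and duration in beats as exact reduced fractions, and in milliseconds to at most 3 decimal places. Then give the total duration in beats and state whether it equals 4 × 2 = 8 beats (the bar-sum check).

1) 0.0ms=0b +661.765ms=3/4b
2) 661.765ms=3/4b +661.765ms=3/4b
3) 1323.529ms=3/2b +794.118ms=9/10b
4) 2117.647ms=12/5b +352.941ms=2/5b
5) 2470.588ms=14/5b +352.941ms=2/5b
6) 2823.529ms=16/5b +352.941ms=2/5b
7) 3176.471ms=18/5b +352.941ms=2/5b
8) 3529.412ms=4b +882.353ms=1b
9) 4411.765ms=5b +882.353ms=1b
10) 5294.118ms=6b +882.353ms=1b
11) 6176.471ms=7b +882.353ms=1b
Σ=8b of 8 (68bpm 2/4) — PASS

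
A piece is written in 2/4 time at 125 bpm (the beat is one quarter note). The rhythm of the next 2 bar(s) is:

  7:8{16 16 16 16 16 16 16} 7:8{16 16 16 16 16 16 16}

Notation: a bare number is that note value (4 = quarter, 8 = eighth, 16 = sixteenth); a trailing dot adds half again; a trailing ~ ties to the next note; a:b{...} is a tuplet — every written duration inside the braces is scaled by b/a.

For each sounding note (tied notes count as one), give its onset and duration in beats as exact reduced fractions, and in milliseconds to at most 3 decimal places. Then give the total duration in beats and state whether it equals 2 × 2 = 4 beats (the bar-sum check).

1) 0.0ms=0b +137.143ms=2/7b
2) 137.143ms=2/7b +137.143ms=2/7b
3) 274.286ms=4/7b +137.143ms=2/7b
4) 411.429ms=6/7b +137.143ms=2/7b
5) 548.571ms=8/7b +137.143ms=2/7b
6) 685.714ms=10/7b +137.143ms=2/7b
7) 822.857ms=12/7b +137.143ms=2/7b
8) 960.0ms=2b +137.143ms=2/7b
9) 1097.143ms=16/7b +137.143ms=2/7b
10) 1234.286ms=18/7b +137.143ms=2/7b
11) 1371.429ms=20/7b +137.143ms=2/7b
12) 1508.571ms=22/7b +137.143ms=2/7b
13) 1645.714ms=24/7b +137.143ms=2/7b
14) 1782.857ms=26/7b +137.143ms=2/7b
Σ=4b of 4 (125bpm 2/4) — PASS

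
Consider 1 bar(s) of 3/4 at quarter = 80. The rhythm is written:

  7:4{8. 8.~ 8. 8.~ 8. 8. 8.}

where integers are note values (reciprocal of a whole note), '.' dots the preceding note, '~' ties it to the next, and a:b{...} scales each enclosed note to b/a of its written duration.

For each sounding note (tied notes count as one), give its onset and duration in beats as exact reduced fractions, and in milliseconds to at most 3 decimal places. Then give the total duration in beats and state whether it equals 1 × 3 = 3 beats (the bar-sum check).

1) 0.0ms=0b +321.429ms=3/7b
2) 321.429ms=3/7b +642.857ms=6/7b
3) 964.286ms=9/7b +642.857ms=6/7b
4) 1607.143ms=15/7b +321.429ms=3/7b
5) 1928.571ms=18/7b +321.429ms=3/7b
Σ=3b of 3 (80bpm 3/4) — PASS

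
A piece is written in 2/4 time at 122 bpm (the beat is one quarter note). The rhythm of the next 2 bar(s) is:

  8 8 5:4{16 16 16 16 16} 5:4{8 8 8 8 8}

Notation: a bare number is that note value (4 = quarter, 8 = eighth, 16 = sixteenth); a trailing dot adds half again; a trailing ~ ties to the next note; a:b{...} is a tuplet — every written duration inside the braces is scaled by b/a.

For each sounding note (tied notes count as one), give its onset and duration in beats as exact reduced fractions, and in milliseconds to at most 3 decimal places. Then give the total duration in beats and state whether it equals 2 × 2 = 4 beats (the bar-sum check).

1) 0.0ms=0b +245.902ms=1/2b
2) 245.902ms=1/2b +245.902ms=1/2b
3) 491.803ms=1b +98.361ms=1/5b
4) 590.164ms=6/5b +98.361ms=1/5b
5) 688.525ms=7/5b +98.361ms=1/5b
6) 786.885ms=8/5b +98.361ms=1/5b
7) 885.246ms=9/5b +98.361ms=1/5b
8) 983.607ms=2b +196.721ms=2/5b
9) 1180.328ms=12/5b +196.721ms=2/5b
10) 1377.049ms=14/5b +196.721ms=2/5b
11) 1573.77ms=16/5b +196.721ms=2/5b
12) 1770.492ms=18/5b +196.721ms=2/5b
Σ=4b of 4 (122bpm 2/4) — PASS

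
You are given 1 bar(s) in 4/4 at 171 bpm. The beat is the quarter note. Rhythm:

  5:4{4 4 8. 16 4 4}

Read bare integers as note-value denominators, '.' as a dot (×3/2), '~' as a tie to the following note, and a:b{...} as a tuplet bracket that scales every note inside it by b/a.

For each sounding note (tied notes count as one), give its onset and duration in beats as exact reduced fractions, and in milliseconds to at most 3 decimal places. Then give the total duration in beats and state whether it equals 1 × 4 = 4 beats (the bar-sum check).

1) 0.0ms=0b +280.702ms=4/5b
2) 280.702ms=4/5b +280.702ms=4/5b
3) 561.404ms=8/5b +210.526ms=3/5b
4) 771.93ms=11/5b +70.175ms=1/5b
5) 842.105ms=12/5b +280.702ms=4/5b
6) 1122.807ms=16/5b +280.702ms=4/5b
Σ=4b of 4 (171bpm 4/4) — PASS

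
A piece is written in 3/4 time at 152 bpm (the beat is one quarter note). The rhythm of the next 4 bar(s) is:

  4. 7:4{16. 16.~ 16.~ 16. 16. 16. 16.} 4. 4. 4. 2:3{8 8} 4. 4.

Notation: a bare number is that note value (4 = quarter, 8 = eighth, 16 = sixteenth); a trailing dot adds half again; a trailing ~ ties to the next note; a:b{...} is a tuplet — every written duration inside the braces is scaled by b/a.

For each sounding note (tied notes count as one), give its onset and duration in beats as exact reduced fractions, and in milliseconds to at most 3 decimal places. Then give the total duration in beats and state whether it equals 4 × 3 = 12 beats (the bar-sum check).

1) 0.0ms=0b +592.105ms=3/2b
2) 592.105ms=3/2b +84.586ms=3/14b
3) 676.692ms=12/7b +253.759ms=9/14b
4) 930.451ms=33/14b +84.586ms=3/14b
5) 1015.038ms=18/7b +84.586ms=3/14b
6) 1099.624ms=39/14b +84.586ms=3/14b
7) 1184.211ms=3b +592.105ms=3/2b
8) 1776.316ms=9/2b +592.105ms=3/2b
9) 2368.421ms=6b +592.105ms=3/2b
10) 2960.526ms=15/2b +296.053ms=3/4b
11) 3256.579ms=33/4b +296.053ms=3/4b
12) 3552.632ms=9b +592.105ms=3/2b
13) 4144.737ms=21/2b +592.105ms=3/2b
Σ=12b of 12 (152bpm 3/4) — PASS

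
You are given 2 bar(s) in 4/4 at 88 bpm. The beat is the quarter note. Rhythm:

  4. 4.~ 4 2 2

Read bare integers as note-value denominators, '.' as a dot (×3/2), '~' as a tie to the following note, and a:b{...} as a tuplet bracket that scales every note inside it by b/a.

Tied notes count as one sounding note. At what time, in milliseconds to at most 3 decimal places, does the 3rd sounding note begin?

note 3 onset = 4b = 2727.273ms

1. 0.0ms @ 0 + 1022.727ms (3/2)
2. 1022.727ms @ 3/2 + 1704.545ms (5/2)
3. 2727.273ms @ 4 + 1363.636ms (2)
4. 4090.909ms @ 6 + 1363.636ms (2)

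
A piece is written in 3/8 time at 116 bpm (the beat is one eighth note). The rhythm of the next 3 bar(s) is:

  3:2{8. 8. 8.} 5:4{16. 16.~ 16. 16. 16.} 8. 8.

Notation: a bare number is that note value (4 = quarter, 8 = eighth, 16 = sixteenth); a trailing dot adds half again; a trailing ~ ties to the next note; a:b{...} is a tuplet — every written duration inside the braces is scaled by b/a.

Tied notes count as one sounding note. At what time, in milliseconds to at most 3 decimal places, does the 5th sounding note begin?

note 5 onset = 18/5b = 1862.069ms

1. 0.0ms @ 0 + 517.241ms (1)
2. 517.241ms @ 1 + 517.241ms (1)
3. 1034.483ms @ 2 + 517.241ms (1)
4. 1551.724ms @ 3 + 310.345ms (3/5)
5. 1862.069ms @ 18/5 + 620.69ms (6/5)
6. 2482.759ms @ 24/5 + 310.345ms (3/5)
7. 2793.103ms @ 27/5 + 310.345ms (3/5)
8. 3103.448ms @ 6 + 775.862ms (3/2)
9. 3879.31ms @ 15/2 + 775.862ms (3/2)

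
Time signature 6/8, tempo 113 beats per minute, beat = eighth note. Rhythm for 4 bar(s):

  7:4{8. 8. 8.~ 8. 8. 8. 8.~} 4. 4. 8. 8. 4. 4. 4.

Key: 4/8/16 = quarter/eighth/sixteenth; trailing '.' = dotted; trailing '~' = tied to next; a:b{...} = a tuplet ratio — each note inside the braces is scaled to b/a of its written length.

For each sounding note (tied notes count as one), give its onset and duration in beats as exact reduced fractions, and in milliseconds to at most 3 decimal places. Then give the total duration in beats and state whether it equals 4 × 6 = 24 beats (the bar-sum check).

1) 0.0ms=0b +455.12ms=6/7b
2) 455.12ms=6/7b +455.12ms=6/7b
3) 910.24ms=12/7b +910.24ms=12/7b
4) 1820.48ms=24/7b +455.12ms=6/7b
5) 2275.601ms=30/7b +455.12ms=6/7b
6) 2730.721ms=36/7b +2048.04ms=27/7b
7) 4778.761ms=9b +1592.92ms=3b
8) 6371.681ms=12b +796.46ms=3/2b
9) 7168.142ms=27/2b +796.46ms=3/2b
10) 7964.602ms=15b +1592.92ms=3b
11) 9557.522ms=18b +1592.92ms=3b
12) 11150.442ms=21b +1592.92ms=3b
Σ=24b of 24 (113bpm 6/8) — PASS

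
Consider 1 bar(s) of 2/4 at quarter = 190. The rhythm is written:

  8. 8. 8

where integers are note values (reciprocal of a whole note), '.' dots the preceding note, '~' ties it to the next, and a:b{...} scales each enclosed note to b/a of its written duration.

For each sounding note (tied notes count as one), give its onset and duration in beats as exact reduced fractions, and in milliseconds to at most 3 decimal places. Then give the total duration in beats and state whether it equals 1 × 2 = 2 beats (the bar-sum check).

1) 0.0ms=0b +236.842ms=3/4b
2) 236.842ms=3/4b +236.842ms=3/4b
3) 473.684ms=3/2b +157.895ms=1/2b
Σ=2b of 2 (190bpm 2/4) — PASS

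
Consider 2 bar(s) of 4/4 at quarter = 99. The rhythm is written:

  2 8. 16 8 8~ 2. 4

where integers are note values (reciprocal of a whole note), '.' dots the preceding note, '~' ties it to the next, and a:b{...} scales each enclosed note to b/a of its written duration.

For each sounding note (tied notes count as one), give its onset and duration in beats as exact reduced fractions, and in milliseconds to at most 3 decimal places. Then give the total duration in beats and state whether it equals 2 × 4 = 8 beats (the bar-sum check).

1) 0.0ms=0b +1212.121ms=2b
2) 1212.121ms=2b +454.545ms=3/4b
3) 1666.667ms=11/4b +151.515ms=1/4b
4) 1818.182ms=3b +303.03ms=1/2b
5) 2121.212ms=7/2b +2121.212ms=7/2b
6) 4242.424ms=7b +606.061ms=1b
Σ=8b of 8 (99bpm 4/4) — PASS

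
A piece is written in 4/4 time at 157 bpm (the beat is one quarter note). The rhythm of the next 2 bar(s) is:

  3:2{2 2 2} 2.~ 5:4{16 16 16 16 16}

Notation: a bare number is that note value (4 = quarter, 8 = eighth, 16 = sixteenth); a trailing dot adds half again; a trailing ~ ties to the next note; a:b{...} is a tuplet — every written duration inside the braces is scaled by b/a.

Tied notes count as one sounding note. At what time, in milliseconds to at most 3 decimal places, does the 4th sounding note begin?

note 4 onset = 4b = 1528.662ms

1. 0.0ms @ 0 + 509.554ms (4/3)
2. 509.554ms @ 4/3 + 509.554ms (4/3)
3. 1019.108ms @ 8/3 + 509.554ms (4/3)
4. 1528.662ms @ 4 + 1222.93ms (16/5)
5. 2751.592ms @ 36/5 + 76.433ms (1/5)
6. 2828.025ms @ 37/5 + 76.433ms (1/5)
7. 2904.459ms @ 38/5 + 76.433ms (1/5)
8. 2980.892ms @ 39/5 + 76.433ms (1/5)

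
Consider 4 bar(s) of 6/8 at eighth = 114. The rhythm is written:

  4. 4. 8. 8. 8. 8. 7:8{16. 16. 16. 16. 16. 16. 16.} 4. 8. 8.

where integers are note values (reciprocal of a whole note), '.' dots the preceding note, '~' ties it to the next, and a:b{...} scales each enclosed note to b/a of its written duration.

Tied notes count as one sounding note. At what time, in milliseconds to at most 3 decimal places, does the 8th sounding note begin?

1. 0.0ms @ 0 + 1578.947ms (3)
2. 1578.947ms @ 3 + 1578.947ms (3)
3. 3157.895ms @ 6 + 789.474ms (3/2)
4. 3947.368ms @ 15/2 + 789.474ms (3/2)
5. 4736.842ms @ 9 + 789.474ms (3/2)
6. 5526.316ms @ 21/2 + 789.474ms (3/2)
7. 6315.789ms @ 12 + 451.128ms (6/7)
8. 6766.917ms @ 90/7 + 451.128ms (6/7)
9. 7218.045ms @ 96/7 + 451.128ms (6/7)
10. 7669.173ms @ 102/7 + 451.128ms (6/7)
11. 8120.301ms @ 108/7 + 451.128ms (6/7)
12. 8571.429ms @ 114/7 + 451.128ms (6/7)
13. 9022.556ms @ 120/7 + 451.128ms (6/7)
14. 9473.684ms @ 18 + 1578.947ms (3)
15. 11052.632ms @ 21 + 789.474ms (3/2)
16. 11842.105ms @ 45/2 + 789.474ms (3/2)

note 8 onset = 90/7b = 6766.917ms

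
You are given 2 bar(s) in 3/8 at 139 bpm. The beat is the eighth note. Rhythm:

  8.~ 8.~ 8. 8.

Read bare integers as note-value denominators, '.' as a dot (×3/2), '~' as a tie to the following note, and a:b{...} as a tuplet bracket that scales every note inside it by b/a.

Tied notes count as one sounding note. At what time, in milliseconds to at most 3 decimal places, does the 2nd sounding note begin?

1. 0.0ms @ 0 + 1942.446ms (9/2)
2. 1942.446ms @ 9/2 + 647.482ms (3/2)

note 2 onset = 9/2b = 1942.446ms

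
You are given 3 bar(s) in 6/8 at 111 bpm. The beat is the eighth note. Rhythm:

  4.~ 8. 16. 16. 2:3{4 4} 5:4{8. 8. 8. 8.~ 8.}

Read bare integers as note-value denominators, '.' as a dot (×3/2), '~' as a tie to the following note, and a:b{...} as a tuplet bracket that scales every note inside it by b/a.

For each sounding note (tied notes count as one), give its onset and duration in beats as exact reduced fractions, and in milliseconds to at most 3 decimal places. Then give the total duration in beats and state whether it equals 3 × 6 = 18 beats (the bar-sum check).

1) 0.0ms=0b +2432.432ms=9/2b
2) 2432.432ms=9/2b +405.405ms=3/4b
3) 2837.838ms=21/4b +405.405ms=3/4b
4) 3243.243ms=6b +1621.622ms=3b
5) 4864.865ms=9b +1621.622ms=3b
6) 6486.486ms=12b +648.649ms=6/5b
7) 7135.135ms=66/5b +648.649ms=6/5b
8) 7783.784ms=72/5b +648.649ms=6/5b
9) 8432.432ms=78/5b +1297.297ms=12/5b
Σ=18b of 18 (111bpm 6/8) — PASS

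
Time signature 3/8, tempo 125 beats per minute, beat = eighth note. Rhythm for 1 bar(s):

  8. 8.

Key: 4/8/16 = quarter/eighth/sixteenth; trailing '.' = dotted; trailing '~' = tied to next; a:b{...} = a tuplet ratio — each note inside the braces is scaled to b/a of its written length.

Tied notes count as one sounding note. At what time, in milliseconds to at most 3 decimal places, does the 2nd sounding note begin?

1. 0.0ms @ 0 + 720.0ms (3/2)
2. 720.0ms @ 3/2 + 720.0ms (3/2)

note 2 onset = 3/2b = 720.0ms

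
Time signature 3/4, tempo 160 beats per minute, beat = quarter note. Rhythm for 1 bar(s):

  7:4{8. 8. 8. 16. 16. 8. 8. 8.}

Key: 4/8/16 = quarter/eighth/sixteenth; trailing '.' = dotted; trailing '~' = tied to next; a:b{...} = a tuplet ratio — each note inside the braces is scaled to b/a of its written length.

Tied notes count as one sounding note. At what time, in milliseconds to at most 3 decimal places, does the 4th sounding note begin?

1. 0.0ms @ 0 + 160.714ms (3/7)
2. 160.714ms @ 3/7 + 160.714ms (3/7)
3. 321.429ms @ 6/7 + 160.714ms (3/7)
4. 482.143ms @ 9/7 + 80.357ms (3/14)
5. 562.5ms @ 3/2 + 80.357ms (3/14)
6. 642.857ms @ 12/7 + 160.714ms (3/7)
7. 803.571ms @ 15/7 + 160.714ms (3/7)
8. 964.286ms @ 18/7 + 160.714ms (3/7)

note 4 onset = 9/7b = 482.143ms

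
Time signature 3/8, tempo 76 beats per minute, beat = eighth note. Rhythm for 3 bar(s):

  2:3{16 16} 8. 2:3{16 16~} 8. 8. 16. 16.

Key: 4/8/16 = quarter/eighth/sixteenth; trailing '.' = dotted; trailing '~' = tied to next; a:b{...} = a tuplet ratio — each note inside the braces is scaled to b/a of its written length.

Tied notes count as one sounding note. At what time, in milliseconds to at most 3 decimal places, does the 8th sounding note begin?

note 8 onset = 33/4b = 6513.158ms

1. 0.0ms @ 0 + 592.105ms (3/4)
2. 592.105ms @ 3/4 + 592.105ms (3/4)
3. 1184.211ms @ 3/2 + 1184.211ms (3/2)
4. 2368.421ms @ 3 + 592.105ms (3/4)
5. 2960.526ms @ 15/4 + 1776.316ms (9/4)
6. 4736.842ms @ 6 + 1184.211ms (3/2)
7. 5921.053ms @ 15/2 + 592.105ms (3/4)
8. 6513.158ms @ 33/4 + 592.105ms (3/4)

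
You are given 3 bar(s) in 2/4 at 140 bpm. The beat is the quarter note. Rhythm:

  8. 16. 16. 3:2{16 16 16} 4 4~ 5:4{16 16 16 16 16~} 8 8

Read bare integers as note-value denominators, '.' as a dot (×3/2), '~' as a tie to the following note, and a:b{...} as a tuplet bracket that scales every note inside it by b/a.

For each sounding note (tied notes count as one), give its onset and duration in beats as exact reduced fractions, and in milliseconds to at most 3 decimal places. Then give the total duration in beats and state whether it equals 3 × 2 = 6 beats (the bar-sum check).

1) 0.0ms=0b +321.429ms=3/4b
2) 321.429ms=3/4b +160.714ms=3/8b
3) 482.143ms=9/8b +160.714ms=3/8b
4) 642.857ms=3/2b +71.429ms=1/6b
5) 714.286ms=5/3b +71.429ms=1/6b
6) 785.714ms=11/6b +71.429ms=1/6b
7) 857.143ms=2b +428.571ms=1b
8) 1285.714ms=3b +514.286ms=6/5b
9) 1800.0ms=21/5b +85.714ms=1/5b
10) 1885.714ms=22/5b +85.714ms=1/5b
11) 1971.429ms=23/5b +85.714ms=1/5b
12) 2057.143ms=24/5b +300.0ms=7/10b
13) 2357.143ms=11/2b +214.286ms=1/2b
Σ=6b of 6 (140bpm 2/4) — PASS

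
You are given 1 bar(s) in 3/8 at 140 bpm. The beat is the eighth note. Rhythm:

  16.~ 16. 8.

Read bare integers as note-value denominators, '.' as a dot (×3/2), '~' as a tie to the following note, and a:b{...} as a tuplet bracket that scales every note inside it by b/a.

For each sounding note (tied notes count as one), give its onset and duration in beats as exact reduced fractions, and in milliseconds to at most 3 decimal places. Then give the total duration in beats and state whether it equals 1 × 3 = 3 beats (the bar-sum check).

1) 0.0ms=0b +642.857ms=3/2b
2) 642.857ms=3/2b +642.857ms=3/2b
Σ=3b of 3 (140bpm 3/8) — PASS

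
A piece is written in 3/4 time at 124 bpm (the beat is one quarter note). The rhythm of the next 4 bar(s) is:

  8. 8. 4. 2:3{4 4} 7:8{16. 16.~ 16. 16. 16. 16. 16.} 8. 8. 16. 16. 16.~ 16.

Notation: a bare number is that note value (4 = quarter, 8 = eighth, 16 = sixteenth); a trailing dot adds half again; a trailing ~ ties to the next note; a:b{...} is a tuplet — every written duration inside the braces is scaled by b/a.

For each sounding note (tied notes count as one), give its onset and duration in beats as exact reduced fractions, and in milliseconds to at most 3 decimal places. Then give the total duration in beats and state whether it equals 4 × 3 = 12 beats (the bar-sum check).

1) 0.0ms=0b +362.903ms=3/4b
2) 362.903ms=3/4b +362.903ms=3/4b
3) 725.806ms=3/2b +725.806ms=3/2b
4) 1451.613ms=3b +725.806ms=3/2b
5) 2177.419ms=9/2b +725.806ms=3/2b
6) 2903.226ms=6b +207.373ms=3/7b
7) 3110.599ms=45/7b +414.747ms=6/7b
8) 3525.346ms=51/7b +207.373ms=3/7b
9) 3732.719ms=54/7b +207.373ms=3/7b
10) 3940.092ms=57/7b +207.373ms=3/7b
11) 4147.465ms=60/7b +207.373ms=3/7b
12) 4354.839ms=9b +362.903ms=3/4b
13) 4717.742ms=39/4b +362.903ms=3/4b
14) 5080.645ms=21/2b +181.452ms=3/8b
15) 5262.097ms=87/8b +181.452ms=3/8b
16) 5443.548ms=45/4b +362.903ms=3/4b
Σ=12b of 12 (124bpm 3/4) — PASS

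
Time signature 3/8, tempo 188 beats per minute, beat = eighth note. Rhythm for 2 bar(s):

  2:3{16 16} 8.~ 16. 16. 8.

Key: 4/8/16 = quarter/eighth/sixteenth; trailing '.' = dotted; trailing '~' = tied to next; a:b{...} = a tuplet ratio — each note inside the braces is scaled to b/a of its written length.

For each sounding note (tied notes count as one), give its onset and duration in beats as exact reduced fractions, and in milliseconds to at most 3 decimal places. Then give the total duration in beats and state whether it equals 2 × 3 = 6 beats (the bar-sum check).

1) 0.0ms=0b +239.362ms=3/4b
2) 239.362ms=3/4b +239.362ms=3/4b
3) 478.723ms=3/2b +718.085ms=9/4b
4) 1196.809ms=15/4b +239.362ms=3/4b
5) 1436.17ms=9/2b +478.723ms=3/2b
Σ=6b of 6 (188bpm 3/8) — PASS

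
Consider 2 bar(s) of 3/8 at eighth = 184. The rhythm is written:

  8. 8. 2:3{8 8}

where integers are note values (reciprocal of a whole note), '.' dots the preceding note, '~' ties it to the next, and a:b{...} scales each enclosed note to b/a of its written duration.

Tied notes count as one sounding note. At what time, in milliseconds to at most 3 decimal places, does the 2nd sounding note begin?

1. 0.0ms @ 0 + 489.13ms (3/2)
2. 489.13ms @ 3/2 + 489.13ms (3/2)
3. 978.261ms @ 3 + 489.13ms (3/2)
4. 1467.391ms @ 9/2 + 489.13ms (3/2)

note 2 onset = 3/2b = 489.13ms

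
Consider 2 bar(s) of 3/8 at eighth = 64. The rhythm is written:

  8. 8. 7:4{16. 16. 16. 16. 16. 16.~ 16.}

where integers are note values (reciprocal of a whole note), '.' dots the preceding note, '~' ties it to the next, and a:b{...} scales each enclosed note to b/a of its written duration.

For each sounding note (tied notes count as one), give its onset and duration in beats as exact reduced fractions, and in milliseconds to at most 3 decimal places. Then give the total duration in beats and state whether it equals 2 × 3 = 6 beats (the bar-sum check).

1) 0.0ms=0b +1406.25ms=3/2b
2) 1406.25ms=3/2b +1406.25ms=3/2b
3) 2812.5ms=3b +401.786ms=3/7b
4) 3214.286ms=24/7b +401.786ms=3/7b
5) 3616.071ms=27/7b +401.786ms=3/7b
6) 4017.857ms=30/7b +401.786ms=3/7b
7) 4419.643ms=33/7b +401.786ms=3/7b
8) 4821.429ms=36/7b +803.571ms=6/7b
Σ=6b of 6 (64bpm 3/8) — PASS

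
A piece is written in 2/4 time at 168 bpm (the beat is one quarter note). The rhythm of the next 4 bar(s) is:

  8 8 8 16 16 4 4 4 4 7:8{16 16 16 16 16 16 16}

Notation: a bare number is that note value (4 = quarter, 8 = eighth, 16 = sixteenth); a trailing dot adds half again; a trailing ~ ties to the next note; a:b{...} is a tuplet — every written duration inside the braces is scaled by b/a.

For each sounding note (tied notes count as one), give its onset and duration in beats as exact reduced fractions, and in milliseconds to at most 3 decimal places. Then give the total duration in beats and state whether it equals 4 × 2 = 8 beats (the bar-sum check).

1) 0.0ms=0b +178.571ms=1/2b
2) 178.571ms=1/2b +178.571ms=1/2b
3) 357.143ms=1b +178.571ms=1/2b
4) 535.714ms=3/2b +89.286ms=1/4b
5) 625.0ms=7/4b +89.286ms=1/4b
6) 714.286ms=2b +357.143ms=1b
7) 1071.429ms=3b +357.143ms=1b
8) 1428.571ms=4b +357.143ms=1b
9) 1785.714ms=5b +357.143ms=1b
10) 2142.857ms=6b +102.041ms=2/7b
11) 2244.898ms=44/7b +102.041ms=2/7b
12) 2346.939ms=46/7b +102.041ms=2/7b
13) 2448.98ms=48/7b +102.041ms=2/7b
14) 2551.02ms=50/7b +102.041ms=2/7b
15) 2653.061ms=52/7b +102.041ms=2/7b
16) 2755.102ms=54/7b +102.041ms=2/7b
Σ=8b of 8 (168bpm 2/4) — PASS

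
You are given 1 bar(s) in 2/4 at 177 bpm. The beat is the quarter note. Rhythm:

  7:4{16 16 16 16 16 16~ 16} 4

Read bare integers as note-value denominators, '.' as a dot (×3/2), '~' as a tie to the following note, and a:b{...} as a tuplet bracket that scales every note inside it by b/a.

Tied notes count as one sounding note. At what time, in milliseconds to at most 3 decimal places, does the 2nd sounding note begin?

1. 0.0ms @ 0 + 48.426ms (1/7)
2. 48.426ms @ 1/7 + 48.426ms (1/7)
3. 96.852ms @ 2/7 + 48.426ms (1/7)
4. 145.278ms @ 3/7 + 48.426ms (1/7)
5. 193.705ms @ 4/7 + 48.426ms (1/7)
6. 242.131ms @ 5/7 + 96.852ms (2/7)
7. 338.983ms @ 1 + 338.983ms (1)

note 2 onset = 1/7b = 48.426ms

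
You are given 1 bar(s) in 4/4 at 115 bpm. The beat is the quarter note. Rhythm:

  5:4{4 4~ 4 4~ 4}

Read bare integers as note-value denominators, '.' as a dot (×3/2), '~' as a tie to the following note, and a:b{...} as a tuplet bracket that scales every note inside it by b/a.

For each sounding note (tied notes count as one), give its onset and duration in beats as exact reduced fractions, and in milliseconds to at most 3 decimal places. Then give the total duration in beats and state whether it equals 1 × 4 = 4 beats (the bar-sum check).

1) 0.0ms=0b +417.391ms=4/5b
2) 417.391ms=4/5b +834.783ms=8/5b
3) 1252.174ms=12/5b +834.783ms=8/5b
Σ=4b of 4 (115bpm 4/4) — PASS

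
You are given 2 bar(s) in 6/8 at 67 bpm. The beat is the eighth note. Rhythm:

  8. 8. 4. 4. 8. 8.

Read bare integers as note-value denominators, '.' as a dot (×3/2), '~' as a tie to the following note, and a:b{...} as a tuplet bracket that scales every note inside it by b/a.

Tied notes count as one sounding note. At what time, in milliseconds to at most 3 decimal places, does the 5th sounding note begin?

1. 0.0ms @ 0 + 1343.284ms (3/2)
2. 1343.284ms @ 3/2 + 1343.284ms (3/2)
3. 2686.567ms @ 3 + 2686.567ms (3)
4. 5373.134ms @ 6 + 2686.567ms (3)
5. 8059.701ms @ 9 + 1343.284ms (3/2)
6. 9402.985ms @ 21/2 + 1343.284ms (3/2)

note 5 onset = 9b = 8059.701ms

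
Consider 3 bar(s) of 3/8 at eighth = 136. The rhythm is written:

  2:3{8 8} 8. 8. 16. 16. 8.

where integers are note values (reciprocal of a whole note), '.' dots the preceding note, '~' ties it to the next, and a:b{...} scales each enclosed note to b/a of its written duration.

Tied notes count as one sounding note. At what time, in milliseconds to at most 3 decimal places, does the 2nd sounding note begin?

note 2 onset = 3/2b = 661.765ms

1. 0.0ms @ 0 + 661.765ms (3/2)
2. 661.765ms @ 3/2 + 661.765ms (3/2)
3. 1323.529ms @ 3 + 661.765ms (3/2)
4. 1985.294ms @ 9/2 + 661.765ms (3/2)
5. 2647.059ms @ 6 + 330.882ms (3/4)
6. 2977.941ms @ 27/4 + 330.882ms (3/4)
7. 3308.824ms @ 15/2 + 661.765ms (3/2)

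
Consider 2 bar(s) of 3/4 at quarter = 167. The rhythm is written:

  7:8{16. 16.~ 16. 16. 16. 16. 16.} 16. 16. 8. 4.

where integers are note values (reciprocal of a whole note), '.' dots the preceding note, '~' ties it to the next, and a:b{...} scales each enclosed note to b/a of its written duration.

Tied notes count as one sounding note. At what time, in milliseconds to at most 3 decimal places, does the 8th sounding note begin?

1. 0.0ms @ 0 + 153.978ms (3/7)
2. 153.978ms @ 3/7 + 307.956ms (6/7)
3. 461.933ms @ 9/7 + 153.978ms (3/7)
4. 615.911ms @ 12/7 + 153.978ms (3/7)
5. 769.889ms @ 15/7 + 153.978ms (3/7)
6. 923.867ms @ 18/7 + 153.978ms (3/7)
7. 1077.844ms @ 3 + 134.731ms (3/8)
8. 1212.575ms @ 27/8 + 134.731ms (3/8)
9. 1347.305ms @ 15/4 + 269.461ms (3/4)
10. 1616.766ms @ 9/2 + 538.922ms (3/2)

note 8 onset = 27/8b = 1212.575ms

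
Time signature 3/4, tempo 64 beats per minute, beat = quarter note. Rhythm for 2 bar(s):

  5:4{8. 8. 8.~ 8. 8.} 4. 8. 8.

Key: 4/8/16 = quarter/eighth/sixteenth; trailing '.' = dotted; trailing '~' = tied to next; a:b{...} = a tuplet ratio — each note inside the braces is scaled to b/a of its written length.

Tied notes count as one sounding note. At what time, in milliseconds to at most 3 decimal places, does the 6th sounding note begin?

note 6 onset = 9/2b = 4218.75ms

1. 0.0ms @ 0 + 562.5ms (3/5)
2. 562.5ms @ 3/5 + 562.5ms (3/5)
3. 1125.0ms @ 6/5 + 1125.0ms (6/5)
4. 2250.0ms @ 12/5 + 562.5ms (3/5)
5. 2812.5ms @ 3 + 1406.25ms (3/2)
6. 4218.75ms @ 9/2 + 703.125ms (3/4)
7. 4921.875ms @ 21/4 + 703.125ms (3/4)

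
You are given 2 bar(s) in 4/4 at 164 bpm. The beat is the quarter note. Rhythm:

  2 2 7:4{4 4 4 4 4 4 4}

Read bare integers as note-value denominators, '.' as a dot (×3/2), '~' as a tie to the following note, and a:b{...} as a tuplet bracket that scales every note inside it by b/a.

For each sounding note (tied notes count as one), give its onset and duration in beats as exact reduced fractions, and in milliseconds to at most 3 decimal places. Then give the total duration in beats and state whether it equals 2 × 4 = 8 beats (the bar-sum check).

1) 0.0ms=0b +731.707ms=2b
2) 731.707ms=2b +731.707ms=2b
3) 1463.415ms=4b +209.059ms=4/7b
4) 1672.474ms=32/7b +209.059ms=4/7b
5) 1881.533ms=36/7b +209.059ms=4/7b
6) 2090.592ms=40/7b +209.059ms=4/7b
7) 2299.652ms=44/7b +209.059ms=4/7b
8) 2508.711ms=48/7b +209.059ms=4/7b
9) 2717.77ms=52/7b +209.059ms=4/7b
Σ=8b of 8 (164bpm 4/4) — PASS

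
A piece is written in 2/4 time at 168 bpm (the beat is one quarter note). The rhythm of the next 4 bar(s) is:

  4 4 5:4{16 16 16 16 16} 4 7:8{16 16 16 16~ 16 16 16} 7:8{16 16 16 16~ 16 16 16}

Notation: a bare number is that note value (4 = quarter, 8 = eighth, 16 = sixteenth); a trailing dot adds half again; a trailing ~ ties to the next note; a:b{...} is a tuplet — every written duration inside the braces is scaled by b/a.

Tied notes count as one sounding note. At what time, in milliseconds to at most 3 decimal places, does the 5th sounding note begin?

note 5 onset = 12/5b = 857.143ms

1. 0.0ms @ 0 + 357.143ms (1)
2. 357.143ms @ 1 + 357.143ms (1)
3. 714.286ms @ 2 + 71.429ms (1/5)
4. 785.714ms @ 11/5 + 71.429ms (1/5)
5. 857.143ms @ 12/5 + 71.429ms (1/5)
6. 928.571ms @ 13/5 + 71.429ms (1/5)
7. 1000.0ms @ 14/5 + 71.429ms (1/5)
8. 1071.429ms @ 3 + 357.143ms (1)
9. 1428.571ms @ 4 + 102.041ms (2/7)
10. 1530.612ms @ 30/7 + 102.041ms (2/7)
11. 1632.653ms @ 32/7 + 102.041ms (2/7)
12. 1734.694ms @ 34/7 + 204.082ms (4/7)
13. 1938.776ms @ 38/7 + 102.041ms (2/7)
14. 2040.816ms @ 40/7 + 102.041ms (2/7)
15. 2142.857ms @ 6 + 102.041ms (2/7)
16. 2244.898ms @ 44/7 + 102.041ms (2/7)
17. 2346.939ms @ 46/7 + 102.041ms (2/7)
18. 2448.98ms @ 48/7 + 204.082ms (4/7)
19. 2653.061ms @ 52/7 + 102.041ms (2/7)
20. 2755.102ms @ 54/7 + 102.041ms (2/7)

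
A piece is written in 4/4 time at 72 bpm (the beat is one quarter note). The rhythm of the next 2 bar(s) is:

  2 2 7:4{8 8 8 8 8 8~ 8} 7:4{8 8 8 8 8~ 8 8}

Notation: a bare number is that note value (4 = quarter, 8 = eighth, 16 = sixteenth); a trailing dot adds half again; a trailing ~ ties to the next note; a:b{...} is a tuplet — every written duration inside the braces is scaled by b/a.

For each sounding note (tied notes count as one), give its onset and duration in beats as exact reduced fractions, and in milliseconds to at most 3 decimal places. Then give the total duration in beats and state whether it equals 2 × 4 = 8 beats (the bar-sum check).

1) 0.0ms=0b +1666.667ms=2b
2) 1666.667ms=2b +1666.667ms=2b
3) 3333.333ms=4b +238.095ms=2/7b
4) 3571.429ms=30/7b +238.095ms=2/7b
5) 3809.524ms=32/7b +238.095ms=2/7b
6) 4047.619ms=34/7b +238.095ms=2/7b
7) 4285.714ms=36/7b +238.095ms=2/7b
8) 4523.81ms=38/7b +476.19ms=4/7b
9) 5000.0ms=6b +238.095ms=2/7b
10) 5238.095ms=44/7b +238.095ms=2/7b
11) 5476.19ms=46/7b +238.095ms=2/7b
12) 5714.286ms=48/7b +238.095ms=2/7b
13) 5952.381ms=50/7b +476.19ms=4/7b
14) 6428.571ms=54/7b +238.095ms=2/7b
Σ=8b of 8 (72bpm 4/4) — PASS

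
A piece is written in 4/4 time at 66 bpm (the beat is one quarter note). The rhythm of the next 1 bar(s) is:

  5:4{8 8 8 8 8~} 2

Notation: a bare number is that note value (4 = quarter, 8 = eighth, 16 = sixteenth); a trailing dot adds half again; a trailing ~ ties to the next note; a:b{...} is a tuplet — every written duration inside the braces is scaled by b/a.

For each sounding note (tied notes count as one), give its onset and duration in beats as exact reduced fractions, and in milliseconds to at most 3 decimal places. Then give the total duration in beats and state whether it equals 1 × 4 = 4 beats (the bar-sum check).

1) 0.0ms=0b +363.636ms=2/5b
2) 363.636ms=2/5b +363.636ms=2/5b
3) 727.273ms=4/5b +363.636ms=2/5b
4) 1090.909ms=6/5b +363.636ms=2/5b
5) 1454.545ms=8/5b +2181.818ms=12/5b
Σ=4b of 4 (66bpm 4/4) — PASS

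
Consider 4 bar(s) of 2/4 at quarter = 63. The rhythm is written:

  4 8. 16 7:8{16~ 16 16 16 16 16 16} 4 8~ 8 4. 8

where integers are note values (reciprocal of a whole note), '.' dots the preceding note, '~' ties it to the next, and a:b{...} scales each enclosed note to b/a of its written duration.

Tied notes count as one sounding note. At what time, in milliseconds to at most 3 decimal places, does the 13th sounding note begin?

note 13 onset = 15/2b = 7142.857ms

1. 0.0ms @ 0 + 952.381ms (1)
2. 952.381ms @ 1 + 714.286ms (3/4)
3. 1666.667ms @ 7/4 + 238.095ms (1/4)
4. 1904.762ms @ 2 + 544.218ms (4/7)
5. 2448.98ms @ 18/7 + 272.109ms (2/7)
6. 2721.088ms @ 20/7 + 272.109ms (2/7)
7. 2993.197ms @ 22/7 + 272.109ms (2/7)
8. 3265.306ms @ 24/7 + 272.109ms (2/7)
9. 3537.415ms @ 26/7 + 272.109ms (2/7)
10. 3809.524ms @ 4 + 952.381ms (1)
11. 4761.905ms @ 5 + 952.381ms (1)
12. 5714.286ms @ 6 + 1428.571ms (3/2)
13. 7142.857ms @ 15/2 + 476.19ms (1/2)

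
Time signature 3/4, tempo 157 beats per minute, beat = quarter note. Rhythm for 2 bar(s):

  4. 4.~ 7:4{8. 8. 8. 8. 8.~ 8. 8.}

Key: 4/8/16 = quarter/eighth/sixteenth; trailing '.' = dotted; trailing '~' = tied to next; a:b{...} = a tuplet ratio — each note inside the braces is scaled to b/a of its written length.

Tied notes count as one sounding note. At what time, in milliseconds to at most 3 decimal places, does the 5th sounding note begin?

note 5 onset = 30/7b = 1637.853ms

1. 0.0ms @ 0 + 573.248ms (3/2)
2. 573.248ms @ 3/2 + 737.034ms (27/14)
3. 1310.282ms @ 24/7 + 163.785ms (3/7)
4. 1474.067ms @ 27/7 + 163.785ms (3/7)
5. 1637.853ms @ 30/7 + 163.785ms (3/7)
6. 1801.638ms @ 33/7 + 327.571ms (6/7)
7. 2129.208ms @ 39/7 + 163.785ms (3/7)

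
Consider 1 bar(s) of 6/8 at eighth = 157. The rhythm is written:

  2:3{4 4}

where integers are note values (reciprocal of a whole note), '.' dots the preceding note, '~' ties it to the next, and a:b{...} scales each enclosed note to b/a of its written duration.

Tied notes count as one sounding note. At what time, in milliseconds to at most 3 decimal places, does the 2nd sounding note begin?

note 2 onset = 3b = 1146.497ms

1. 0.0ms @ 0 + 1146.497ms (3)
2. 1146.497ms @ 3 + 1146.497ms (3)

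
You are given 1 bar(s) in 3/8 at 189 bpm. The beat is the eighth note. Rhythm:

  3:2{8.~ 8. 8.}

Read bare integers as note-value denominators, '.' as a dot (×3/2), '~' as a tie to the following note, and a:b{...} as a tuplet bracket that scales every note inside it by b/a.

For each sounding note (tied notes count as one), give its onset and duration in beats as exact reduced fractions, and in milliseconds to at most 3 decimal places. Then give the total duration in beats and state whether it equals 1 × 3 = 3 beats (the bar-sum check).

1) 0.0ms=0b +634.921ms=2b
2) 634.921ms=2b +317.46ms=1b
Σ=3b of 3 (189bpm 3/8) — PASS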